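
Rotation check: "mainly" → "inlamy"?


Word: "mainly", Candidate: "inlamy"
Method: check if candidate is substring of word+word
"mainlymainly" contains "inlamy"? No
Is rotation = No


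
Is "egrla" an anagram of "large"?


Word 1: "large" → sorted: aeglr
Word 2: "egrla" → sorted: aeglr
Same letters? aeglr == aeglr
Anagram = Yes


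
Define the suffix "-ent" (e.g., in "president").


Suffix: -ent
Example: president = preside + -ent, with a spelling change
Meaning = one who / that which


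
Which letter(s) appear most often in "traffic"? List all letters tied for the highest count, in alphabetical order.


Word: "traffic"
Letter counts:
  'a': 1
  'c': 1
  'f': 2
  'i': 1
  'r': 1
  't': 1
Maximum count = 2
Most frequent = 'f' (2 times each)


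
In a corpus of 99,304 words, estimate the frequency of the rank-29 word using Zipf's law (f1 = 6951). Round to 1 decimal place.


Zipf's law: f(r) = f(1) / r
f(1) = 6951
f(29) = 6951 / 29
= 239.7 occurrences


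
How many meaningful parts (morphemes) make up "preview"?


Word: "preview"
Morphemes: pre- | view
Each morpheme carries meaning
= 2 morphemes


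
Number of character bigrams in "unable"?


Word: "unable" (length 6)
Number of 2-grams = length - 2 + 1 = 6 - 2 + 1
= 5


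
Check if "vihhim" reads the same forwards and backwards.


Word: "vihhim"
Reversed: "mihhiv"
Forward == Backward? vihhim != mihhiv
Palindrome = No


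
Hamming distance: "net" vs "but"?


Comparing character by character (same length = 3):
  Pos 0: 'n' vs 'b' !=
  Pos 1: 'e' vs 'u' !=
  Pos 2: 't' vs 't' =
Hamming distance = 2


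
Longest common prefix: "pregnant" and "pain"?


Word 1: "pregnant"
Word 2: "pain"
Comparing from start:
  Pos 0: 'p' == 'p'
  Pos 1: 'r' != 'a' (stop)
LCP = "p" (length 1)


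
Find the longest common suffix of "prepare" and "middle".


Word 1: "prepare"
Word 2: "middle"
Comparing from end:
  Pos -1: 'e' == 'e'
  Pos -2: 'r' != 'l' (stop)
LCS = "e" (length 1)


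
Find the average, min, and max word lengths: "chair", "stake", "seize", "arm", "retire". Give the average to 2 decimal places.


Lengths: "chair"=5, "stake"=5, "seize"=5, "arm"=3, "retire"=6
Sum = 24, Count = 5
Average = 24/5 = 4.80
= avg=4.80, min=3, max=6


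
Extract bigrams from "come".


Word: "come" (length 4)
Number of bigrams = 4 - 2 + 1 = 3
  Position 0: "co"
  Position 1: "om"
  Position 2: "me"
Bigrams = "co", "om", "me"


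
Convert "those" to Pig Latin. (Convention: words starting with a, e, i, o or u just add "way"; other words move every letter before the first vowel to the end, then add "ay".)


Word: "those"
Starts with consonant(s) → move to end, add 'ay'
Consonant cluster: "th"
Pig Latin = "osethay"


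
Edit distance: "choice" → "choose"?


Word 1: "choice" (length 6)
Word 2: "choose" (length 6)
One optimal edit sequence (insert/delete/substitute each cost 1):
  1. keep 'c'
  2. keep 'h'
  3. keep 'o'
  4. substitute 'i' -> 'o'  (+1)
  5. substitute 'c' -> 's'  (+1)
  6. keep 'e'
Total edit operations: 2
Edit distance = 2


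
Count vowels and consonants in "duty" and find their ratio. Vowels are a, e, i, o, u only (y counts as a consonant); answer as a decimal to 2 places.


Word: "duty"
Vowels (a,e,i,o,u): 1
Consonants: 3
Ratio = 1/3
= 0.33


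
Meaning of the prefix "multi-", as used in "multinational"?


Prefix: multi-
As in: multinational -> multi- + national
Meaning = many


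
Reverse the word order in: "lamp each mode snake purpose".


Original: "lamp each mode snake purpose"
Words (1..n): lamp | each | mode | snake | purpose
Reversed (n..1): purpose | snake | mode | each | lamp
Result = "purpose snake mode each lamp"


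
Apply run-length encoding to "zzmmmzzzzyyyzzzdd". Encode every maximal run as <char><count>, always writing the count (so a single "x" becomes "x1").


String: "zzmmmzzzzyyyzzzdd"
Scanning for consecutive runs:
  'z' x 2
  'm' x 3
  'z' x 4
  'y' x 3
  'z' x 3
  'd' x 2
RLE = "z2m3z4y3z3d2"


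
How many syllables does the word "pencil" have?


Word: "pencil"
Syllable breakdown: pen-cil
Counting: 2 parts
= 2 syllables


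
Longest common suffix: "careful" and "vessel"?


Word 1: "careful"
Word 2: "vessel"
Comparing from end:
  Pos -1: 'l' == 'l'
  Pos -2: 'u' != 'e' (stop)
LCS = "l" (length 1)


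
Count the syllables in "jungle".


Word: "jungle"
Syllable breakdown: jun | gle
Counting: 2 parts
= 2 syllables


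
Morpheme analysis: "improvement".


Word: "improvement"
Morphemes: improve / -ment
Each morpheme carries meaning
= 2 morphemes


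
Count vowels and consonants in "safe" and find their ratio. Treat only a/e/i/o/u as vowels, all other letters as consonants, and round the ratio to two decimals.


Word: "safe"
Vowels (a,e,i,o,u): 2
Consonants: 2
Ratio = 2/2
= 1.00


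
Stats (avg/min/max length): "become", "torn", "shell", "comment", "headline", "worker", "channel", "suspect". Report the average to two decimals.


Lengths: "become"=6, "torn"=4, "shell"=5, "comment"=7, "headline"=8, "worker"=6, "channel"=7, "suspect"=7
Sum = 50, Count = 8
Average = 50/8 = 6.25
= avg=6.25, min=4, max=8


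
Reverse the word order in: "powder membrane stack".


Original: "powder membrane stack"
Words (1..n): powder | membrane | stack
Reversed (n..1): stack | membrane | powder
Result = "stack membrane powder"


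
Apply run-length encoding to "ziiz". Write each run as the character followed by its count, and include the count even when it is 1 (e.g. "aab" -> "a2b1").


String: "ziiz"
Scanning for consecutive runs:
  'z' x 1
  'i' x 2
  'z' x 1
RLE = "z1i2z1"


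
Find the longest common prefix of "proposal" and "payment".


Word 1: "proposal"
Word 2: "payment"
Comparing from start:
  Pos 0: 'p' == 'p'
  Pos 1: 'r' != 'a' (stop)
LCP = "p" (length 1)


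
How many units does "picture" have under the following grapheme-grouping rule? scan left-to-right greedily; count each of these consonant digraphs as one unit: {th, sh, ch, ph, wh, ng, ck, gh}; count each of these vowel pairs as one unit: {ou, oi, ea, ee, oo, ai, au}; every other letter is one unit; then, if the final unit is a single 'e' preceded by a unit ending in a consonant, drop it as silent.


Word: "picture" (7 letters)
Left-to-right scan:
  [1] 'p' (letter)
  [2] 'i' (letter)
  [3] 'c' (letter)
  [4] 't' (letter)
  [5] 'u' (letter)
  [6] 'r' (letter)
  [7] 'e' (letter)
Units from scan: 7
Final unit is 'e' after a consonant -> drop as silent (-1)
Sound units = 6 units


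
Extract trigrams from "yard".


Word: "yard" (length 4)
Number of trigrams = 4 - 3 + 1 = 2
  Position 0: "yar"
  Position 1: "ard"
Trigrams = "yar", "ard"


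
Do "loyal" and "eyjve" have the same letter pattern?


Pattern of "loyal": [0, 1, 2, 3, 0]
Pattern of "eyjve": [0, 1, 2, 3, 0]
Patterns match
Same pattern = Yes


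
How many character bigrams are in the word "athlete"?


Word: "athlete" (length 7)
Number of 2-grams = length - 2 + 1 = 7 - 2 + 1
= 6


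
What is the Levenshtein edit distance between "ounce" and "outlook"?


Word 1: "ounce" (length 5)
Word 2: "outlook" (length 7)
One optimal edit sequence (insert/delete/substitute each cost 1):
  1. keep 'o'
  2. keep 'u'
  3. insert 't'  (+1)
  4. insert 'l'  (+1)
  5. substitute 'n' -> 'o'  (+1)
  6. substitute 'c' -> 'o'  (+1)
  7. substitute 'e' -> 'k'  (+1)
Total edit operations: 5
Edit distance = 5


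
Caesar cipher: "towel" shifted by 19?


Word: "towel"
Shift: 19
Each letter → (letter + shift) mod 26:
  't' (19) + 19 = 12 → 'm'
  'o' (14) + 19 = 7 → 'h'
  'w' (22) + 19 = 15 → 'p'
  'e' (4) + 19 = 23 → 'x'
  'l' (11) + 19 = 4 → 'e'
Result = "mhpxe"


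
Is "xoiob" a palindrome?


Word: "xoiob"
Reversed: "boiox"
Forward == Backward? xoiob != boiox
Palindrome = No


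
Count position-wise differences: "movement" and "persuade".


Comparing character by character (same length = 8):
  Pos 0: 'm' vs 'p' !=
  Pos 1: 'o' vs 'e' !=
  Pos 2: 'v' vs 'r' !=
  Pos 3: 'e' vs 's' !=
  Pos 4: 'm' vs 'u' !=
  Pos 5: 'e' vs 'a' !=
  Pos 6: 'n' vs 'd' !=
  Pos 7: 't' vs 'e' !=
Hamming distance = 8


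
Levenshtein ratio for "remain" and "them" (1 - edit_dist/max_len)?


Word 1: "remain" (length 6)
Word 2: "them" (length 4)
One optimal edit sequence:
  1. insert 't'  (+1)
  2. substitute 'r' -> 'h'  (+1)
  3. keep 'e'
  4. keep 'm'
  5. delete 'a'  (+1)
  6. delete 'i'  (+1)
  7. delete 'n'  (+1)
Edit distance = 5
Max length = max(6, 4) = 6
Similarity = 1 - 5/6
= 0.1667


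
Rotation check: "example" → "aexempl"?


Word: "example", Candidate: "aexempl"
Method: check if candidate is substring of word+word
"exampleexample" contains "aexempl"? No
Is rotation = No


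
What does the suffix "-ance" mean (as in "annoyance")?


Suffix: -ance
Example: annoyance (annoy + -ance)
Meaning = state of


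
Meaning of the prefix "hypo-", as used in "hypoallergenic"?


Prefix: hypo-
Example: hypoallergenic = hypo- + allergenic
Meaning = under / below normal


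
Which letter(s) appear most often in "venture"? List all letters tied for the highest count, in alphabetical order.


Word: "venture"
Letter counts:
  'e': 2
  'n': 1
  'r': 1
  't': 1
  'u': 1
  'v': 1
Maximum count = 2
Most frequent = 'e' (2 times each)


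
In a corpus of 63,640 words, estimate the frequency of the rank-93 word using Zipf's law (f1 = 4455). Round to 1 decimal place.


Zipf's law: f(r) = f(1) / r
f(1) = 4455
f(93) = 4455 / 93
= 47.9 occurrences


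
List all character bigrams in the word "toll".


Word: "toll" (length 4)
Number of bigrams = 4 - 2 + 1 = 3
  Position 0: "to"
  Position 1: "ol"
  Position 2: "ll"
Bigrams = "to", "ol", "ll"


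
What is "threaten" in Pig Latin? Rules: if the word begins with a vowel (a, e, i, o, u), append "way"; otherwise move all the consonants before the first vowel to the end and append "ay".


Word: "threaten"
Starts with consonant(s) → move to end, add 'ay'
Consonant cluster: "thr"
Pig Latin = "eatenthray"


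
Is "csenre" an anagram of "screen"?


Word 1: "screen" → sorted: ceenrs
Word 2: "csenre" → sorted: ceenrs
Same letters? ceenrs == ceenrs
Anagram = Yes


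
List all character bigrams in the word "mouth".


Word: "mouth" (length 5)
Number of bigrams = 5 - 2 + 1 = 4
  Position 0: "mo"
  Position 1: "ou"
  Position 2: "ut"
  Position 3: "th"
Bigrams = "mo", "ou", "ut", "th"


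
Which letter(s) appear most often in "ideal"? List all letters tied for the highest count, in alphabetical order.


Word: "ideal"
Letter counts:
  'a': 1
  'd': 1
  'e': 1
  'i': 1
  'l': 1
Maximum count = 1
Most frequent = 'a', 'd', 'e', 'i', 'l' (1 time each)


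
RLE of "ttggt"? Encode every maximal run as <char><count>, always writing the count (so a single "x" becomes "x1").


String: "ttggt"
Scanning for consecutive runs:
  't' x 2
  'g' x 2
  't' x 1
RLE = "t2g2t1"


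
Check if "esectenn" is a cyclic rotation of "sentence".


Word: "sentence", Candidate: "esectenn"
Method: check if candidate is substring of word+word
"sentencesentence" contains "esectenn"? No
Is rotation = No


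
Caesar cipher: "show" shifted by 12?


Word: "show"
Shift: 12
Each letter → (letter + shift) mod 26:
  's' (18) + 12 = 4 → 'e'
  'h' (7) + 12 = 19 → 't'
  'o' (14) + 12 = 0 → 'a'
  'w' (22) + 12 = 8 → 'i'
Result = "etai"


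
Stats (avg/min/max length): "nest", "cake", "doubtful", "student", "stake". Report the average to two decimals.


Lengths: "nest"=4, "cake"=4, "doubtful"=8, "student"=7, "stake"=5
Sum = 28, Count = 5
Average = 28/5 = 5.60
= avg=5.60, min=4, max=8


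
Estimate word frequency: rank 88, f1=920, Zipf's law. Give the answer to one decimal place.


Zipf's law: f(r) = f(1) / r
f(1) = 920
f(88) = 920 / 88
= 10.5 occurrences


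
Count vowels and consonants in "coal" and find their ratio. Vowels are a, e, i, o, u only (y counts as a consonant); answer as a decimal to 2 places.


Word: "coal"
Vowels (a,e,i,o,u): 2
Consonants: 2
Ratio = 2/2
= 1.00


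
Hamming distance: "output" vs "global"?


Comparing character by character (same length = 6):
  Pos 0: 'o' vs 'g' !=
  Pos 1: 'u' vs 'l' !=
  Pos 2: 't' vs 'o' !=
  Pos 3: 'p' vs 'b' !=
  Pos 4: 'u' vs 'a' !=
  Pos 5: 't' vs 'l' !=
Hamming distance = 6


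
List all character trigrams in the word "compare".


Word: "compare" (length 7)
Number of trigrams = 7 - 3 + 1 = 5
  Position 0: "com"
  Position 1: "omp"
  Position 2: "mpa"
  Position 3: "par"
  Position 4: "are"
Trigrams = "com", "omp", "mpa", "par", "are"


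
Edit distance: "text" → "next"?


Word 1: "text" (length 4)
Word 2: "next" (length 4)
One optimal edit sequence (insert/delete/substitute each cost 1):
  1. substitute 't' -> 'n'  (+1)
  2. keep 'e'
  3. keep 'x'
  4. keep 't'
Total edit operations: 1
Edit distance = 1


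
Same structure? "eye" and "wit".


Pattern of "eye": [0, 1, 0]
Pattern of "wit": [0, 1, 2]
Patterns do not match
Same pattern = No


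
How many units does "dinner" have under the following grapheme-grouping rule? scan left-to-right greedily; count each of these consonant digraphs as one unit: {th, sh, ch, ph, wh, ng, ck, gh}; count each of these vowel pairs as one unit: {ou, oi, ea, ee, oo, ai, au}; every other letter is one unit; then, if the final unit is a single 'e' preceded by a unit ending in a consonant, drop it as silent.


Word: "dinner" (6 letters)
Left-to-right scan:
  [1] 'd' (letter)
  [2] 'i' (letter)
  [3] 'n' (letter)
  [4] 'n' (letter)
  [5] 'e' (letter)
  [6] 'r' (letter)
Units from scan: 6
Sound units = 6 units


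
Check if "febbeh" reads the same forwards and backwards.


Word: "febbeh"
Reversed: "hebbef"
Forward == Backward? febbeh != hebbef
Palindrome = No


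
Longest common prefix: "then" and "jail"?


Word 1: "then"
Word 2: "jail"
Comparing from start:
  Pos 0: 't' != 'j' (stop)
LCP = "" (length 0)


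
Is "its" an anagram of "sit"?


Word 1: "sit" → sorted: ist
Word 2: "its" → sorted: ist
Same letters? ist == ist
Anagram = Yes


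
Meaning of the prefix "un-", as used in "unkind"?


Prefix: un-
Example: unkind (un- + kind)
Meaning = not / reverse


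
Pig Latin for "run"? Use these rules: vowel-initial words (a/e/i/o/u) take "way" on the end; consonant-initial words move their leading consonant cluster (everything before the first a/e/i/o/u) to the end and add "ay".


Word: "run"
Starts with consonant(s) → move to end, add 'ay'
Consonant cluster: "r"
Pig Latin = "unray"


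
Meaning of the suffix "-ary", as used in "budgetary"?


Suffix: -ary
Example: budgetary (budget + -ary)
Meaning = relating to


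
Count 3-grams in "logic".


Word: "logic" (length 5)
Number of 3-grams = length - 3 + 1 = 5 - 3 + 1
= 3


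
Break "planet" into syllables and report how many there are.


Word: "planet"
Syllable breakdown: plan | et
Counting: 2 parts
= 2 syllables


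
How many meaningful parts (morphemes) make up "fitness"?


Word: "fitness"
Morphemes: fit | -ness
Each morpheme carries meaning
= 2 morphemes


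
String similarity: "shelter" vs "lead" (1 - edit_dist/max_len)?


Word 1: "shelter" (length 7)
Word 2: "lead" (length 4)
One optimal edit sequence:
  1. delete 's'  (+1)
  2. delete 'h'  (+1)
  3. delete 'e'  (+1)
  4. keep 'l'
  5. substitute 't' -> 'e'  (+1)
  6. substitute 'e' -> 'a'  (+1)
  7. substitute 'r' -> 'd'  (+1)
Edit distance = 6
Max length = max(7, 4) = 7
Similarity = 1 - 6/7
= 0.1429


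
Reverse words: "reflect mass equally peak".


Original: "reflect mass equally peak"
Words (1..n): reflect | mass | equally | peak
Reversed (n..1): peak | equally | mass | reflect
Result = "peak equally mass reflect"


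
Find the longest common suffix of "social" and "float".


Word 1: "social"
Word 2: "float"
Comparing from end:
  Pos -1: 'l' != 't' (stop)
LCS = "" (length 0)


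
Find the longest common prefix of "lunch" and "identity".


Word 1: "lunch"
Word 2: "identity"
Comparing from start:
  Pos 0: 'l' != 'i' (stop)
LCP = "" (length 0)


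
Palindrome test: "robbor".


Word: "robbor"
Reversed: "robbor"
Forward == Backward? robbor == robbor
Palindrome = Yes


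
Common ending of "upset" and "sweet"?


Word 1: "upset"
Word 2: "sweet"
Comparing from end:
  Pos -1: 't' == 't'
  Pos -2: 'e' == 'e'
  Pos -3: 's' != 'e' (stop)
LCS = "et" (length 2)


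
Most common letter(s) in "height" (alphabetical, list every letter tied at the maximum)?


Word: "height"
Letter counts:
  'e': 1
  'g': 1
  'h': 2
  'i': 1
  't': 1
Maximum count = 2
Most frequent = 'h' (2 times each)


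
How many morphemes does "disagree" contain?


Word: "disagree"
Morphemes: dis- + agree
Each morpheme carries meaning
= 2 morphemes


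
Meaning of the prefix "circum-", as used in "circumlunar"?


Prefix: circum-
Example: circumlunar (circum- + lunar)
Meaning = around


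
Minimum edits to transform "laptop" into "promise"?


Word 1: "laptop" (length 6)
Word 2: "promise" (length 7)
One optimal edit sequence (insert/delete/substitute each cost 1):
  1. insert 'p'  (+1)
  2. substitute 'l' -> 'r'  (+1)
  3. substitute 'a' -> 'o'  (+1)
  4. substitute 'p' -> 'm'  (+1)
  5. substitute 't' -> 'i'  (+1)
  6. substitute 'o' -> 's'  (+1)
  7. substitute 'p' -> 'e'  (+1)
Total edit operations: 7
Edit distance = 7


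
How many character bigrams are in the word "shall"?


Word: "shall" (length 5)
Number of 2-grams = length - 2 + 1 = 5 - 2 + 1
= 4


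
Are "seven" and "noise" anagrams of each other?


Word 1: "seven" → sorted: eensv
Word 2: "noise" → sorted: einos
Same letters? eensv != einos
Anagram = No


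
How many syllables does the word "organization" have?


Word: "organization"
Syllable breakdown: or | gan | i | za | tion
Counting: 5 parts
= 5 syllables


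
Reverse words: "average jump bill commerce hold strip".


Original: "average jump bill commerce hold strip"
Words (1..n): average | jump | bill | commerce | hold | strip
Reversed (n..1): strip | hold | commerce | bill | jump | average
Result = "strip hold commerce bill jump average"


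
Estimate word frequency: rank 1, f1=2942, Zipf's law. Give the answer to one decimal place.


Zipf's law: f(r) = f(1) / r
f(1) = 2942
f(1) = 2942 / 1
= 2942.0 occurrences


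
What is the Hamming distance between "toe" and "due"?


Comparing character by character (same length = 3):
  Pos 0: 't' vs 'd' !=
  Pos 1: 'o' vs 'u' !=
  Pos 2: 'e' vs 'e' =
Hamming distance = 2


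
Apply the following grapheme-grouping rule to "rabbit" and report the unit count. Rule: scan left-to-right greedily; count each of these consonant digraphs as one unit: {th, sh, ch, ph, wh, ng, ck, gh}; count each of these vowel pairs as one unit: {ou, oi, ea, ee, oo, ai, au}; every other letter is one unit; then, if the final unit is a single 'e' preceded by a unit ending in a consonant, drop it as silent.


Word: "rabbit" (6 letters)
Left-to-right scan:
  (1) 'r' (letter)
  (2) 'a' (letter)
  (3) 'b' (letter)
  (4) 'b' (letter)
  (5) 'i' (letter)
  (6) 't' (letter)
Units from scan: 6
Sound units = 6 units


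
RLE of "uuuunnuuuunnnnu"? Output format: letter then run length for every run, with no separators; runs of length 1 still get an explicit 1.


String: "uuuunnuuuunnnnu"
Scanning for consecutive runs:
  'u' x 4
  'n' x 2
  'u' x 4
  'n' x 4
  'u' x 1
RLE = "u4n2u4n4u1"


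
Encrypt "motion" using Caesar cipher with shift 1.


Word: "motion"
Shift: 1
Each letter → (letter + shift) mod 26:
  'm' (12) + 1 = 13 → 'n'
  'o' (14) + 1 = 15 → 'p'
  't' (19) + 1 = 20 → 'u'
  'i' (8) + 1 = 9 → 'j'
  'o' (14) + 1 = 15 → 'p'
  'n' (13) + 1 = 14 → 'o'
Result = "npujpo"


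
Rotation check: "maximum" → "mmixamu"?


Word: "maximum", Candidate: "mmixamu"
Method: check if candidate is substring of word+word
"maximummaximum" contains "mmixamu"? No
Is rotation = No


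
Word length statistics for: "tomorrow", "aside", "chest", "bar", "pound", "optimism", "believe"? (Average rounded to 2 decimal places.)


Lengths: "tomorrow"=8, "aside"=5, "chest"=5, "bar"=3, "pound"=5, "optimism"=8, "believe"=7
Sum = 41, Count = 7
Average = 41/7 = 5.86
= avg=5.86, min=3, max=8


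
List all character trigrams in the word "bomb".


Word: "bomb" (length 4)
Number of trigrams = 4 - 3 + 1 = 2
  Position 0: "bom"
  Position 1: "omb"
Trigrams = "bom", "omb"


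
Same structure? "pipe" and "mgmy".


Pattern of "pipe": [0, 1, 0, 2]
Pattern of "mgmy": [0, 1, 0, 2]
Patterns match
Same pattern = Yes


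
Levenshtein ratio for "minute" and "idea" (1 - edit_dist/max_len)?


Word 1: "minute" (length 6)
Word 2: "idea" (length 4)
One optimal edit sequence:
  1. delete 'm'  (+1)
  2. keep 'i'
  3. delete 'n'  (+1)
  4. substitute 'u' -> 'd'  (+1)
  5. substitute 't' -> 'e'  (+1)
  6. substitute 'e' -> 'a'  (+1)
Edit distance = 5
Max length = max(6, 4) = 6
Similarity = 1 - 5/6
= 0.1667


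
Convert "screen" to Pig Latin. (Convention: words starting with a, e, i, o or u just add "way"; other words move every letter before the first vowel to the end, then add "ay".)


Word: "screen"
Starts with consonant(s) → move to end, add 'ay'
Consonant cluster: "scr"
Pig Latin = "eenscray"


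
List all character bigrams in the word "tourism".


Word: "tourism" (length 7)
Number of bigrams = 7 - 2 + 1 = 6
  Position 0: "to"
  Position 1: "ou"
  Position 2: "ur"
  Position 3: "ri"
  Position 4: "is"
  Position 5: "sm"
Bigrams = "to", "ou", "ur", "ri", "is", "sm"


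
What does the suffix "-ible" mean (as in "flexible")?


Suffix: -ible
Example: flexible (flex + -ible)
Meaning = capable of


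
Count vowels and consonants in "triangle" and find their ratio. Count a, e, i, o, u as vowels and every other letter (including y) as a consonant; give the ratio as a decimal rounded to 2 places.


Word: "triangle"
Vowels (a,e,i,o,u): 3
Consonants: 5
Ratio = 3/5
= 0.60


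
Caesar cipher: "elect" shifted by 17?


Word: "elect"
Shift: 17
Each letter → (letter + shift) mod 26:
  'e' (4) + 17 = 21 → 'v'
  'l' (11) + 17 = 2 → 'c'
  'e' (4) + 17 = 21 → 'v'
  'c' (2) + 17 = 19 → 't'
  't' (19) + 17 = 10 → 'k'
Result = "vcvtk"


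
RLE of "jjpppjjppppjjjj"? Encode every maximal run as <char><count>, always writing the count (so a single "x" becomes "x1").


String: "jjpppjjppppjjjj"
Scanning for consecutive runs:
  'j' x 2
  'p' x 3
  'j' x 2
  'p' x 4
  'j' x 4
RLE = "j2p3j2p4j4"


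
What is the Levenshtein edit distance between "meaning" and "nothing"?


Word 1: "meaning" (length 7)
Word 2: "nothing" (length 7)
One optimal edit sequence (insert/delete/substitute each cost 1):
  1. substitute 'm' -> 'n'  (+1)
  2. substitute 'e' -> 'o'  (+1)
  3. substitute 'a' -> 't'  (+1)
  4. substitute 'n' -> 'h'  (+1)
  5. keep 'i'
  6. keep 'n'
  7. keep 'g'
Total edit operations: 4
Edit distance = 4


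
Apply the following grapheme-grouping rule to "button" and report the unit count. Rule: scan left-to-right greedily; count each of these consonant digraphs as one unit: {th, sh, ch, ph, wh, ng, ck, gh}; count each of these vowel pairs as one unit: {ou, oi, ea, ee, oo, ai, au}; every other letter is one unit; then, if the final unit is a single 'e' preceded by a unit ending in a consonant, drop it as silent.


Word: "button" (6 letters)
Left-to-right scan:
  [1] 'b' (letter)
  [2] 'u' (letter)
  [3] 't' (letter)
  [4] 't' (letter)
  [5] 'o' (letter)
  [6] 'n' (letter)
Units from scan: 6
Sound units = 6 units


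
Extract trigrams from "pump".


Word: "pump" (length 4)
Number of trigrams = 4 - 3 + 1 = 2
  Position 0: "pum"
  Position 1: "ump"
Trigrams = "pum", "ump"


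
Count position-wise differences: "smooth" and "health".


Comparing character by character (same length = 6):
  Pos 0: 's' vs 'h' !=
  Pos 1: 'm' vs 'e' !=
  Pos 2: 'o' vs 'a' !=
  Pos 3: 'o' vs 'l' !=
  Pos 4: 't' vs 't' =
  Pos 5: 'h' vs 'h' =
Hamming distance = 4


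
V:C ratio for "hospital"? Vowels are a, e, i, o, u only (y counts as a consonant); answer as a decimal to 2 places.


Word: "hospital"
Vowels (a,e,i,o,u): 3
Consonants: 5
Ratio = 3/5
= 0.60


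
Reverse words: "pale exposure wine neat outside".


Original: "pale exposure wine neat outside"
Words (1..n): pale | exposure | wine | neat | outside
Reversed (n..1): outside | neat | wine | exposure | pale
Result = "outside neat wine exposure pale"


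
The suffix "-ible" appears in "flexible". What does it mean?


Suffix: -ible
Example: flexible = flex + -ible
Meaning = capable of


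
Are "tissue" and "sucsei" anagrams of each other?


Word 1: "tissue" → sorted: eisstu
Word 2: "sucsei" → sorted: ceissu
Same letters? eisstu != ceissu
Anagram = No


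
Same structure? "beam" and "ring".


Pattern of "beam": [0, 1, 2, 3]
Pattern of "ring": [0, 1, 2, 3]
Patterns match
Same pattern = Yes


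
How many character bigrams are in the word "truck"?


Word: "truck" (length 5)
Number of 2-grams = length - 2 + 1 = 5 - 2 + 1
= 4


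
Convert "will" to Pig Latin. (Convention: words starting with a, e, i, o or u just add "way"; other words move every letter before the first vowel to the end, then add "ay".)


Word: "will"
Starts with consonant(s) → move to end, add 'ay'
Consonant cluster: "w"
Pig Latin = "illway"


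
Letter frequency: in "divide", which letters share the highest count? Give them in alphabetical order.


Word: "divide"
Letter counts:
  'd': 2
  'e': 1
  'i': 2
  'v': 1
Maximum count = 2
Most frequent = 'd', 'i' (2 times each)


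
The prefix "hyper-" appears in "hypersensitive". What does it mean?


Prefix: hyper-
As in: hypersensitive -> hyper- + sensitive
Meaning = over / excessive


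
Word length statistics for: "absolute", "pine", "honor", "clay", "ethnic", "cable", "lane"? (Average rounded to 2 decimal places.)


Lengths: "absolute"=8, "pine"=4, "honor"=5, "clay"=4, "ethnic"=6, "cable"=5, "lane"=4
Sum = 36, Count = 7
Average = 36/7 = 5.14
= avg=5.14, min=4, max=8


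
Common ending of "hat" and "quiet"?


Word 1: "hat"
Word 2: "quiet"
Comparing from end:
  Pos -1: 't' == 't'
  Pos -2: 'a' != 'e' (stop)
LCS = "t" (length 1)


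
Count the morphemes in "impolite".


Word: "impolite"
Morphemes: im- + polite
Each morpheme carries meaning
= 2 morphemes


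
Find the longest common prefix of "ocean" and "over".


Word 1: "ocean"
Word 2: "over"
Comparing from start:
  Pos 0: 'o' == 'o'
  Pos 1: 'c' != 'v' (stop)
LCP = "o" (length 1)


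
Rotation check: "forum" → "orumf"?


Word: "forum", Candidate: "orumf"
Method: check if candidate is substring of word+word
"forumforum" contains "orumf"? Yes
Is rotation = Yes


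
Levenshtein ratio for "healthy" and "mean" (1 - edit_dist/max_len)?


Word 1: "healthy" (length 7)
Word 2: "mean" (length 4)
One optimal edit sequence:
  1. substitute 'h' -> 'm'  (+1)
  2. keep 'e'
  3. keep 'a'
  4. delete 'l'  (+1)
  5. delete 't'  (+1)
  6. delete 'h'  (+1)
  7. substitute 'y' -> 'n'  (+1)
Edit distance = 5
Max length = max(7, 4) = 7
Similarity = 1 - 5/7
= 0.2857


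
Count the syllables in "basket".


Word: "basket"
Syllable breakdown: bas · ket
Counting: 2 parts
= 2 syllables


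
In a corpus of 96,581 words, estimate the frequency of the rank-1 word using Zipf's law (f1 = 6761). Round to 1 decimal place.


Zipf's law: f(r) = f(1) / r
f(1) = 6761
f(1) = 6761 / 1
= 6761.0 occurrences


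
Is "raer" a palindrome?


Word: "raer"
Reversed: "rear"
Forward == Backward? raer != rear
Palindrome = No


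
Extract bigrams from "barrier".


Word: "barrier" (length 7)
Number of bigrams = 7 - 2 + 1 = 6
  Position 0: "ba"
  Position 1: "ar"
  Position 2: "rr"
  Position 3: "ri"
  Position 4: "ie"
  Position 5: "er"
Bigrams = "ba", "ar", "rr", "ri", "ie", "er"


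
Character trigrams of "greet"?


Word: "greet" (length 5)
Number of trigrams = 5 - 3 + 1 = 3
  Position 0: "gre"
  Position 1: "ree"
  Position 2: "eet"
Trigrams = "gre", "ree", "eet"


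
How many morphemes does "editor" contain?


Word: "editor"
Morphemes: edit / -or
Each morpheme carries meaning
= 2 morphemes


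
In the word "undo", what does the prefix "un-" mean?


Prefix: un-
Example: undo = un- + do
Meaning = not / reverse


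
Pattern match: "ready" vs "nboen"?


Pattern of "ready": [0, 1, 2, 3, 4]
Pattern of "nboen": [0, 1, 2, 3, 0]
Patterns do not match
Same pattern = No


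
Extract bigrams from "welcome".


Word: "welcome" (length 7)
Number of bigrams = 7 - 2 + 1 = 6
  Position 0: "we"
  Position 1: "el"
  Position 2: "lc"
  Position 3: "co"
  Position 4: "om"
  Position 5: "me"
Bigrams = "we", "el", "lc", "co", "om", "me"


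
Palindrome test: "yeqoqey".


Word: "yeqoqey"
Reversed: "yeqoqey"
Forward == Backward? yeqoqey == yeqoqey
Palindrome = Yes


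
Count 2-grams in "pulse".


Word: "pulse" (length 5)
Number of 2-grams = length - 2 + 1 = 5 - 2 + 1
= 4


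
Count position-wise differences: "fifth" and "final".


Comparing character by character (same length = 5):
  Pos 0: 'f' vs 'f' =
  Pos 1: 'i' vs 'i' =
  Pos 2: 'f' vs 'n' !=
  Pos 3: 't' vs 'a' !=
  Pos 4: 'h' vs 'l' !=
Hamming distance = 3


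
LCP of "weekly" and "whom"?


Word 1: "weekly"
Word 2: "whom"
Comparing from start:
  Pos 0: 'w' == 'w'
  Pos 1: 'e' != 'h' (stop)
LCP = "w" (length 1)


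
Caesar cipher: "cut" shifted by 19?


Word: "cut"
Shift: 19
Each letter → (letter + shift) mod 26:
  'c' (2) + 19 = 21 → 'v'
  'u' (20) + 19 = 13 → 'n'
  't' (19) + 19 = 12 → 'm'
Result = "vnm"


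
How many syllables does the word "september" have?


Word: "september"
Syllable breakdown: sep-tem-ber
Counting: 3 parts
= 3 syllables


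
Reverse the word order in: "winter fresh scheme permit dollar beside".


Original: "winter fresh scheme permit dollar beside"
Words (1..n): winter | fresh | scheme | permit | dollar | beside
Reversed (n..1): beside | dollar | permit | scheme | fresh | winter
Result = "beside dollar permit scheme fresh winter"


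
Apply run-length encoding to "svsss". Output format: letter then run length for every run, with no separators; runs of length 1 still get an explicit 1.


String: "svsss"
Scanning for consecutive runs:
  's' x 1
  'v' x 1
  's' x 3
RLE = "s1v1s3"


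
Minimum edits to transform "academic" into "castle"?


Word 1: "academic" (length 8)
Word 2: "castle" (length 6)
One optimal edit sequence (insert/delete/substitute each cost 1):
  1. delete 'a'  (+1)
  2. keep 'c'
  3. keep 'a'
  4. delete 'd'  (+1)
  5. substitute 'e' -> 's'  (+1)
  6. substitute 'm' -> 't'  (+1)
  7. substitute 'i' -> 'l'  (+1)
  8. substitute 'c' -> 'e'  (+1)
Total edit operations: 6
Edit distance = 6


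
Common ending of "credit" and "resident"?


Word 1: "credit"
Word 2: "resident"
Comparing from end:
  Pos -1: 't' == 't'
  Pos -2: 'i' != 'n' (stop)
LCS = "t" (length 1)


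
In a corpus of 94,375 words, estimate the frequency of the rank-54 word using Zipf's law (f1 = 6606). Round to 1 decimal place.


Zipf's law: f(r) = f(1) / r
f(1) = 6606
f(54) = 6606 / 54
= 122.3 occurrences


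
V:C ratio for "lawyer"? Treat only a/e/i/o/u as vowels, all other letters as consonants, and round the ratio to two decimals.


Word: "lawyer"
Vowels (a,e,i,o,u): 2
Consonants: 4
Ratio = 2/4
= 0.50


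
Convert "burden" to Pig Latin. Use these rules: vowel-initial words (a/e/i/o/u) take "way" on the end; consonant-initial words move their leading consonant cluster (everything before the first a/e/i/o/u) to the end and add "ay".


Word: "burden"
Starts with consonant(s) → move to end, add 'ay'
Consonant cluster: "b"
Pig Latin = "urdenbay"


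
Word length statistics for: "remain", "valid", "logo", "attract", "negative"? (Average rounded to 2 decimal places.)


Lengths: "remain"=6, "valid"=5, "logo"=4, "attract"=7, "negative"=8
Sum = 30, Count = 5
Average = 30/5 = 6.00
= avg=6.00, min=4, max=8


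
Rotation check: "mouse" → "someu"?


Word: "mouse", Candidate: "someu"
Method: check if candidate is substring of word+word
"mousemouse" contains "someu"? No
Is rotation = No


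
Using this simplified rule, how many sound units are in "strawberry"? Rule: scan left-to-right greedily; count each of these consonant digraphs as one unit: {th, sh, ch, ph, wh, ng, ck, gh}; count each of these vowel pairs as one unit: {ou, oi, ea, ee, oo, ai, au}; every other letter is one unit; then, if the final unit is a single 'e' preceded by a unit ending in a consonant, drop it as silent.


Word: "strawberry" (10 letters)
Left-to-right scan:
  [1] 's' (letter)
  [2] 't' (letter)
  [3] 'r' (letter)
  [4] 'a' (letter)
  [5] 'w' (letter)
  [6] 'b' (letter)
  [7] 'e' (letter)
  [8] 'r' (letter)
  [9] 'r' (letter)
  [10] 'y' (letter)
Units from scan: 10
Sound units = 10 units


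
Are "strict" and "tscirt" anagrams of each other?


Word 1: "strict" → sorted: cirstt
Word 2: "tscirt" → sorted: cirstt
Same letters? cirstt == cirstt
Anagram = Yes


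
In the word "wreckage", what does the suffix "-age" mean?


Suffix: -age
As in: wreckage -> wreck + -age
Meaning = result / collection


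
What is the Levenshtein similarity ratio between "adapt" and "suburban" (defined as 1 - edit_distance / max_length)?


Word 1: "adapt" (length 5)
Word 2: "suburban" (length 8)
One optimal edit sequence:
  1. insert 's'  (+1)
  2. insert 'u'  (+1)
  3. insert 'b'  (+1)
  4. substitute 'a' -> 'u'  (+1)
  5. substitute 'd' -> 'r'  (+1)
  6. substitute 'a' -> 'b'  (+1)
  7. substitute 'p' -> 'a'  (+1)
  8. substitute 't' -> 'n'  (+1)
Edit distance = 8
Max length = max(5, 8) = 8
Similarity = 1 - 8/8
= 0.0000


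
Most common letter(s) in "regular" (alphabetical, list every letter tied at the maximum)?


Word: "regular"
Letter counts:
  'a': 1
  'e': 1
  'g': 1
  'l': 1
  'r': 2
  'u': 1
Maximum count = 2
Most frequent = 'r' (2 times each)


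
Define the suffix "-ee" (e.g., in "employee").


Suffix: -ee
As in: employee -> employ + -ee
Meaning = one who receives


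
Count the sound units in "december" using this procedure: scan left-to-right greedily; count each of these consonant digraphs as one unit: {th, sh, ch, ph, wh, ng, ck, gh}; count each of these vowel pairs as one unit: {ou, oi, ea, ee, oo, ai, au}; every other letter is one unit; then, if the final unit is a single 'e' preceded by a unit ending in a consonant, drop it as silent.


Word: "december" (8 letters)
Left-to-right scan:
  [1] 'd' (letter)
  [2] 'e' (letter)
  [3] 'c' (letter)
  [4] 'e' (letter)
  [5] 'm' (letter)
  [6] 'b' (letter)
  [7] 'e' (letter)
  [8] 'r' (letter)
Units from scan: 8
Sound units = 8 units


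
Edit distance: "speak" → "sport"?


Word 1: "speak" (length 5)
Word 2: "sport" (length 5)
One optimal edit sequence (insert/delete/substitute each cost 1):
  1. keep 's'
  2. keep 'p'
  3. substitute 'e' -> 'o'  (+1)
  4. substitute 'a' -> 'r'  (+1)
  5. substitute 'k' -> 't'  (+1)
Total edit operations: 3
Edit distance = 3


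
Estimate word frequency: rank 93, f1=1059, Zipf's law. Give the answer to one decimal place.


Zipf's law: f(r) = f(1) / r
f(1) = 1059
f(93) = 1059 / 93
= 11.4 occurrences


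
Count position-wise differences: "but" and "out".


Comparing character by character (same length = 3):
  Pos 0: 'b' vs 'o' !=
  Pos 1: 'u' vs 'u' =
  Pos 2: 't' vs 't' =
Hamming distance = 1


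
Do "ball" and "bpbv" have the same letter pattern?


Pattern of "ball": [0, 1, 2, 2]
Pattern of "bpbv": [0, 1, 0, 2]
Patterns do not match
Same pattern = No


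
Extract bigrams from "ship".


Word: "ship" (length 4)
Number of bigrams = 4 - 2 + 1 = 3
  Position 0: "sh"
  Position 1: "hi"
  Position 2: "ip"
Bigrams = "sh", "hi", "ip"


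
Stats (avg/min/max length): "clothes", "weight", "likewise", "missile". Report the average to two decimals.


Lengths: "clothes"=7, "weight"=6, "likewise"=8, "missile"=7
Sum = 28, Count = 4
Average = 28/4 = 7.00
= avg=7.00, min=6, max=8


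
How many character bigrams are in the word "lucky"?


Word: "lucky" (length 5)
Number of 2-grams = length - 2 + 1 = 5 - 2 + 1
= 4


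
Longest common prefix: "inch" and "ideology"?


Word 1: "inch"
Word 2: "ideology"
Comparing from start:
  Pos 0: 'i' == 'i'
  Pos 1: 'n' != 'd' (stop)
LCP = "i" (length 1)


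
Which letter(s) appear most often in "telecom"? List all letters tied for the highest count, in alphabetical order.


Word: "telecom"
Letter counts:
  'c': 1
  'e': 2
  'l': 1
  'm': 1
  'o': 1
  't': 1
Maximum count = 2
Most frequent = 'e' (2 times each)


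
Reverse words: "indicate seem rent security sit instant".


Original: "indicate seem rent security sit instant"
Words (1..n): indicate | seem | rent | security | sit | instant
Reversed (n..1): instant | sit | security | rent | seem | indicate
Result = "instant sit security rent seem indicate"


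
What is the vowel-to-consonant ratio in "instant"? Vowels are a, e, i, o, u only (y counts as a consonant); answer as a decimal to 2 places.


Word: "instant"
Vowels (a,e,i,o,u): 2
Consonants: 5
Ratio = 2/5
= 0.40


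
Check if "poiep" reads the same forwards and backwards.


Word: "poiep"
Reversed: "peiop"
Forward == Backward? poiep != peiop
Palindrome = No


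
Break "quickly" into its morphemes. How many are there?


Word: "quickly"
Morphemes: quick + -ly
Each morpheme carries meaning
= 2 morphemes


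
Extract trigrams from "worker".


Word: "worker" (length 6)
Number of trigrams = 6 - 3 + 1 = 4
  Position 0: "wor"
  Position 1: "ork"
  Position 2: "rke"
  Position 3: "ker"
Trigrams = "wor", "ork", "rke", "ker"


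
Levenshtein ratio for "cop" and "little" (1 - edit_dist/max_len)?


Word 1: "cop" (length 3)
Word 2: "little" (length 6)
One optimal edit sequence:
  1. insert 'l'  (+1)
  2. insert 'i'  (+1)
  3. insert 't'  (+1)
  4. substitute 'c' -> 't'  (+1)
  5. substitute 'o' -> 'l'  (+1)
  6. substitute 'p' -> 'e'  (+1)
Edit distance = 6
Max length = max(3, 6) = 6
Similarity = 1 - 6/6
= 0.0000


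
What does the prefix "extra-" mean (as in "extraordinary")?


Prefix: extra-
Example: extraordinary (extra- + ordinary)
Meaning = beyond


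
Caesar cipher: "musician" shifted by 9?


Word: "musician"
Shift: 9
Each letter → (letter + shift) mod 26:
  'm' (12) + 9 = 21 → 'v'
  'u' (20) + 9 = 3 → 'd'
  's' (18) + 9 = 1 → 'b'
  'i' (8) + 9 = 17 → 'r'
  'c' (2) + 9 = 11 → 'l'
  'i' (8) + 9 = 17 → 'r'
  'a' (0) + 9 = 9 → 'j'
  'n' (13) + 9 = 22 → 'w'
Result = "vdbrlrjw"


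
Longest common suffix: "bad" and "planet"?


Word 1: "bad"
Word 2: "planet"
Comparing from end:
  Pos -1: 'd' != 't' (stop)
LCS = "" (length 0)


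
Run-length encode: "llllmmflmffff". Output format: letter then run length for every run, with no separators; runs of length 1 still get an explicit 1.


String: "llllmmflmffff"
Scanning for consecutive runs:
  'l' x 4
  'm' x 2
  'f' x 1
  'l' x 1
  'm' x 1
  'f' x 4
RLE = "l4m2f1l1m1f4"


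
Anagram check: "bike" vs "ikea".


Word 1: "bike" → sorted: beik
Word 2: "ikea" → sorted: aeik
Same letters? beik != aeik
Anagram = No


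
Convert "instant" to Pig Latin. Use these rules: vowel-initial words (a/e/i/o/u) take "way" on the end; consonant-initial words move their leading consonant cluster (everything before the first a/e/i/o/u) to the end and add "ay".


Word: "instant"
Starts with vowel → add 'way'
Pig Latin = "instantway"


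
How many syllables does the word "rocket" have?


Word: "rocket"
Syllable breakdown: rock-et
Counting: 2 parts
= 2 syllables
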